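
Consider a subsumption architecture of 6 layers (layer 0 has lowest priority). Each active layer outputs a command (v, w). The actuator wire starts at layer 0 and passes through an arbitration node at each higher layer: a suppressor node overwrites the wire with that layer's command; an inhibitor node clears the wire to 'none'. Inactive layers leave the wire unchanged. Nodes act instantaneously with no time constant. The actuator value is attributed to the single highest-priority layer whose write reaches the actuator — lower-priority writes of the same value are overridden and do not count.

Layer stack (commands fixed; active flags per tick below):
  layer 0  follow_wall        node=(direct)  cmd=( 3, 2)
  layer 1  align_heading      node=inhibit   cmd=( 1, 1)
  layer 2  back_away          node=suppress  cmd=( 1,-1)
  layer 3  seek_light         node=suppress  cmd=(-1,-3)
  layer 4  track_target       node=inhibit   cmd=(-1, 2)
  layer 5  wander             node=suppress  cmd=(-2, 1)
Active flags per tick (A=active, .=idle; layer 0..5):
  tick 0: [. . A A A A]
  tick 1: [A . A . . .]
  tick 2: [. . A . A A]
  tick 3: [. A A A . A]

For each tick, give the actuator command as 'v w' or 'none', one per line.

tick 0:
  L0 follow_wall: idle → wire = none
  L1 align_heading: idle → wire stays none
  L2 back_away: active, suppressor → wire = (1, -1)
  L3 seek_light: active, suppressor → wire = (-1, -3)
  L4 track_target: active, inhibitor → wire = none
  L5 wander: active, suppressor → wire = (-2, 1)
  actuator = (-2, 1)
tick 1:
  L0 follow_wall: active, feeds wire = (3, 2)
  L1 align_heading: idle → wire stays (3, 2)
  L2 back_away: active, suppressor → wire = (1, -1)
  L3 seek_light: idle → wire stays (1, -1)
  L4 track_target: idle → wire stays (1, -1)
  L5 wander: idle → wire stays (1, -1)
  actuator = (1, -1)
tick 2:
  L0 follow_wall: idle → wire = none
  L1 align_heading: idle → wire stays none
  L2 back_away: active, suppressor → wire = (1, -1)
  L3 seek_light: idle → wire stays (1, -1)
  L4 track_target: active, inhibitor → wire = none
  L5 wander: active, suppressor → wire = (-2, 1)
  actuator = (-2, 1)
tick 3:
  L0 follow_wall: idle → wire = none
  L1 align_heading: active, inhibitor → wire = none
  L2 back_away: active, suppressor → wire = (1, -1)
  L3 seek_light: active, suppressor → wire = (-1, -3)
  L4 track_target: idle → wire stays (-1, -3)
  L5 wander: active, suppressor → wire = (-2, 1)
  actuator = (-2, 1)

-2 1
1 -1
-2 1
-2 1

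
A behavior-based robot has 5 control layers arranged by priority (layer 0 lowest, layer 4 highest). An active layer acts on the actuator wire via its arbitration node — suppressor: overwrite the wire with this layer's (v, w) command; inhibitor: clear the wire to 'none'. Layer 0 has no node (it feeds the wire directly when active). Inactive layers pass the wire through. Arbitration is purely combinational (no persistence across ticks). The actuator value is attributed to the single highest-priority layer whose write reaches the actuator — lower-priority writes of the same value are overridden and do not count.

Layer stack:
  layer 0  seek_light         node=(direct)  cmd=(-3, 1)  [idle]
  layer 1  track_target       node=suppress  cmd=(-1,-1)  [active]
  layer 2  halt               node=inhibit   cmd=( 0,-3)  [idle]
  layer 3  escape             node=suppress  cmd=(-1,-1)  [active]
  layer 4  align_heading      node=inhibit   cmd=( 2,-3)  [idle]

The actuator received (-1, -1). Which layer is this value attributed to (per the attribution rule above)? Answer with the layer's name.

[0] seek_light off; wire := none
[1] track_target on (suppress); wire := (-1, -1)
[2] halt off; pass (-1, -1)
[3] escape on (suppress); wire := (-1, -1)
[4] align_heading off; pass (-1, -1)
output (-1, -1)
last writer: layer 3 = escape

escape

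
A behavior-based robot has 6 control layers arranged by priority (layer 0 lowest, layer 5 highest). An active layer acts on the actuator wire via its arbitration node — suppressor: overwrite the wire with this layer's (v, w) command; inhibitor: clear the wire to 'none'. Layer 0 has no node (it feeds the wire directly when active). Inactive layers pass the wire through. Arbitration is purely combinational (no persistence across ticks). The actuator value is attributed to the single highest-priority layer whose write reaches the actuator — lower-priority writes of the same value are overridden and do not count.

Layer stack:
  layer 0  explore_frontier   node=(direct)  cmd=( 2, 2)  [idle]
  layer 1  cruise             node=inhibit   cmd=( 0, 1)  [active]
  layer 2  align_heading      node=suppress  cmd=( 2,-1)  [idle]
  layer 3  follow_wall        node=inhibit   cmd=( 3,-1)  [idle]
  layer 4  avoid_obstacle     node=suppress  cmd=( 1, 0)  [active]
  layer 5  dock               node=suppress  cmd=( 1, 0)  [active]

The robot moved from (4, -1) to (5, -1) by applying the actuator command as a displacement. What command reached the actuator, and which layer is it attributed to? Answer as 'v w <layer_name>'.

1 0 dock

displacement = (5, -1) − (4, -1) = (1, 0)
[0] explore_frontier off; wire := none
[1] cruise on (inhibit); wire := none
[2] align_heading off; pass none
[3] follow_wall off; pass none
[4] avoid_obstacle on (suppress); wire := (1, 0)
[5] dock on (suppress); wire := (1, 0)
output (1, 0) — from layer 5 (dock)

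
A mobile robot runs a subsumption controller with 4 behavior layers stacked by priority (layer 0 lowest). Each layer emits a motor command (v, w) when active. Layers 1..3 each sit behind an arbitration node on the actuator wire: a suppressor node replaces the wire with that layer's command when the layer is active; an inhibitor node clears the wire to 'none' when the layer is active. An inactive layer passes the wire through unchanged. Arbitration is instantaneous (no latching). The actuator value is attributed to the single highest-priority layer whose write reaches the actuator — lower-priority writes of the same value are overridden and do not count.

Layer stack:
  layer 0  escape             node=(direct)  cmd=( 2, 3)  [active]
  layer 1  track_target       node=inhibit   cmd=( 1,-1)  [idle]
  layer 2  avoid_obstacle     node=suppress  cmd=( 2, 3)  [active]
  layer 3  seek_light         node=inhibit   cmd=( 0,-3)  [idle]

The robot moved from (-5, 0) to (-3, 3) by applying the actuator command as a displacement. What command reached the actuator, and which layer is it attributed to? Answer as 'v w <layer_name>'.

2 3 avoid_obstacle

displacement = (-3, 3) − (-5, 0) = (2, 3)
[0] escape on; wire := (2, 3)
[1] track_target off; pass (2, 3)
[2] avoid_obstacle on (suppress); wire := (2, 3)
[3] seek_light off; pass (2, 3)
output (2, 3) — from layer 2 (avoid_obstacle)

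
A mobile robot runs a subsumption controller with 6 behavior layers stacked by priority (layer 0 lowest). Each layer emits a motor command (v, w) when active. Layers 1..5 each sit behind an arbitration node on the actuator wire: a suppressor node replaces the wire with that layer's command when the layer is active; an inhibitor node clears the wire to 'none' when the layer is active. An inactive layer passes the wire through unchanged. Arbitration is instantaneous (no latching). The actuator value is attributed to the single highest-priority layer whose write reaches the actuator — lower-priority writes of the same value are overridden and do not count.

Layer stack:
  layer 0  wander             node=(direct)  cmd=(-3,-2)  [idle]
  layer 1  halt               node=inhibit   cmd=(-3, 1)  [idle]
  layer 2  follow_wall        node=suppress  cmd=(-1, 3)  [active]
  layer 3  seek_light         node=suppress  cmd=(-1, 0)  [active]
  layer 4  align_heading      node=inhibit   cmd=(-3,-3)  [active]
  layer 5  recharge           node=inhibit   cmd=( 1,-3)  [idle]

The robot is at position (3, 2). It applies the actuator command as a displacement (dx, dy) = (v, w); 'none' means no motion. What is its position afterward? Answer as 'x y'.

[0] wander off; wire := none
[1] halt off; pass none
[2] follow_wall on (suppress); wire := (-1, 3)
[3] seek_light on (suppress); wire := (-1, 0)
[4] align_heading on (inhibit); wire := none
[5] recharge off; pass none
output none
position: (3, 2) + none = (3, 2)

3 2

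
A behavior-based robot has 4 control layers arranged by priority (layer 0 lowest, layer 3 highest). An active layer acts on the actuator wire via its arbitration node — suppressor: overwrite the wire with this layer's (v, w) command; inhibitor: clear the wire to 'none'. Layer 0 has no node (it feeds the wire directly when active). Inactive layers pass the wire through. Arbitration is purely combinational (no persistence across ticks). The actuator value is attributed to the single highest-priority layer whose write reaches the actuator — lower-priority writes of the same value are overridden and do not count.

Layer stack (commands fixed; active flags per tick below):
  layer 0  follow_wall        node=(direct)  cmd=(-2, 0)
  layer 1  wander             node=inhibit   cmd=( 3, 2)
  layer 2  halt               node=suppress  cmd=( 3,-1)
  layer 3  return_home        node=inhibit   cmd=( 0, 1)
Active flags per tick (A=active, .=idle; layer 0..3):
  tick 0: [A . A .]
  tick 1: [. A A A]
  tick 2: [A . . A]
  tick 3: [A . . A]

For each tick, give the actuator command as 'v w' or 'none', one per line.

3 -1
none
none
none

tick 0:
  layer 0 (follow_wall) active — direct: (-2, 0)
  layer 1 (wander) idle — unchanged: (-2, 0)
  layer 2 (halt) active — suppresses: (3, -1)
  layer 3 (return_home) idle — unchanged: (3, -1)
  → actuator (3, -1)
tick 1:
  layer 0 (follow_wall) idle — none
  layer 1 (wander) active — inhibits: none
  layer 2 (halt) active — suppresses: (3, -1)
  layer 3 (return_home) active — inhibits: none
  → actuator none
tick 2:
  layer 0 (follow_wall) active — direct: (-2, 0)
  layer 1 (wander) idle — unchanged: (-2, 0)
  layer 2 (halt) idle — unchanged: (-2, 0)
  layer 3 (return_home) active — inhibits: none
  → actuator none
tick 3:
  layer 0 (follow_wall) active — direct: (-2, 0)
  layer 1 (wander) idle — unchanged: (-2, 0)
  layer 2 (halt) idle — unchanged: (-2, 0)
  layer 3 (return_home) active — inhibits: none
  → actuator none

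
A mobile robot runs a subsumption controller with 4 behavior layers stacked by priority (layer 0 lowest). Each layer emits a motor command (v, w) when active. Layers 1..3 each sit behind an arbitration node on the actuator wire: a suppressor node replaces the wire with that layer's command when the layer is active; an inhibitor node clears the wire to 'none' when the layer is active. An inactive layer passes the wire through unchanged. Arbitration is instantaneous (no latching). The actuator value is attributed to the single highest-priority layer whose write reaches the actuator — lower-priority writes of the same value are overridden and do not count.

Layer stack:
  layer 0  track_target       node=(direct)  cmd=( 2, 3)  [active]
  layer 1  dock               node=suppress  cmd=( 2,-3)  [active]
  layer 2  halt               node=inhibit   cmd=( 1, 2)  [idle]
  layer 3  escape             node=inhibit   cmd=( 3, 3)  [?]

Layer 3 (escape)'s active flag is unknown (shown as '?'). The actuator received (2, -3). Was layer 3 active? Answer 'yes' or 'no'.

no

If layer 3 is active=yes:
  actuator would be none
If layer 3 is active=no:
  actuator would be (2, -3)
Observed (2, -3), so layer 3 was idle.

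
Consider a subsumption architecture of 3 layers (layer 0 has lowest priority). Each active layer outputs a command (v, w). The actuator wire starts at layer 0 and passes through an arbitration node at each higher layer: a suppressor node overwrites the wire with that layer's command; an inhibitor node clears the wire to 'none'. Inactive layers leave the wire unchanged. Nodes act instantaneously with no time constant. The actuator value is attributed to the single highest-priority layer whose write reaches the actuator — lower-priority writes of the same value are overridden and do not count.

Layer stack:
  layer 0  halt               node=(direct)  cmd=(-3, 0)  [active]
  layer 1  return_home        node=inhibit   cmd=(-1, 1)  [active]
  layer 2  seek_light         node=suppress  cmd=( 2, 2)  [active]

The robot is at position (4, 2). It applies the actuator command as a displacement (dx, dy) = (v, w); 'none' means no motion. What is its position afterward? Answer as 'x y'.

layer 0 (halt) active — direct: (-3, 0)
layer 1 (return_home) active — inhibits: none
layer 2 (seek_light) active — suppresses: (2, 2)
→ actuator (2, 2)
position: (4, 2) + (2, 2) = (6, 4)

6 4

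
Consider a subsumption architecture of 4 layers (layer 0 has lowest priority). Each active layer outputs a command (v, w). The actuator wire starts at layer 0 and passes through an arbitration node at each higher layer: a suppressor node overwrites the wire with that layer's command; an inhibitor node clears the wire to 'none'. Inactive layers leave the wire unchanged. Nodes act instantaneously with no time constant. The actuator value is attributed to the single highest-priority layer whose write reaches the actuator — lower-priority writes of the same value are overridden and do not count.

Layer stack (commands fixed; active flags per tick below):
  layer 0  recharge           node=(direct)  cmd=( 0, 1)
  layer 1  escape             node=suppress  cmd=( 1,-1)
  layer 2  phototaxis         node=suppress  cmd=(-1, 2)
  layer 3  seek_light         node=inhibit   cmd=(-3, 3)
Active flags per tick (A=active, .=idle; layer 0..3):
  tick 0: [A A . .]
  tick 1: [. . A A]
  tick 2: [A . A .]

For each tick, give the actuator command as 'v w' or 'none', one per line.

tick 0:
  L0 recharge: active, feeds wire = (0, 1)
  L1 escape: active, suppressor → wire = (1, -1)
  L2 phototaxis: idle → wire stays (1, -1)
  L3 seek_light: idle → wire stays (1, -1)
  actuator = (1, -1)
tick 1:
  L0 recharge: idle → wire = none
  L1 escape: idle → wire stays none
  L2 phototaxis: active, suppressor → wire = (-1, 2)
  L3 seek_light: active, inhibitor → wire = none
  actuator = none
tick 2:
  L0 recharge: active, feeds wire = (0, 1)
  L1 escape: idle → wire stays (0, 1)
  L2 phototaxis: active, suppressor → wire = (-1, 2)
  L3 seek_light: idle → wire stays (-1, 2)
  actuator = (-1, 2)

1 -1
none
-1 2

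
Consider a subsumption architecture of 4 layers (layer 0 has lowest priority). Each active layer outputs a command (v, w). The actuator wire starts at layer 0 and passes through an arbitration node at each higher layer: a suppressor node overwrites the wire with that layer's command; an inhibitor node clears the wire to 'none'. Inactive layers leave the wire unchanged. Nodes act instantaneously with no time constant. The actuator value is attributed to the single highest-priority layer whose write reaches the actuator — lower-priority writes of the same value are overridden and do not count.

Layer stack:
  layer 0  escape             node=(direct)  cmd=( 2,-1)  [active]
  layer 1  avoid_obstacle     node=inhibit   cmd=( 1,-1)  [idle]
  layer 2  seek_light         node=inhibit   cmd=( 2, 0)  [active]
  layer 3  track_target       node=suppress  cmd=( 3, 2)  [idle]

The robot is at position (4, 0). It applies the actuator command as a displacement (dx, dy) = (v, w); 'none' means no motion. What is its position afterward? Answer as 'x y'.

layer 0 (escape) active — direct: (2, -1)
layer 1 (avoid_obstacle) idle — unchanged: (2, -1)
layer 2 (seek_light) active — inhibits: none
layer 3 (track_target) idle — unchanged: none
→ actuator none
position: (4, 0) + none = (4, 0)

4 0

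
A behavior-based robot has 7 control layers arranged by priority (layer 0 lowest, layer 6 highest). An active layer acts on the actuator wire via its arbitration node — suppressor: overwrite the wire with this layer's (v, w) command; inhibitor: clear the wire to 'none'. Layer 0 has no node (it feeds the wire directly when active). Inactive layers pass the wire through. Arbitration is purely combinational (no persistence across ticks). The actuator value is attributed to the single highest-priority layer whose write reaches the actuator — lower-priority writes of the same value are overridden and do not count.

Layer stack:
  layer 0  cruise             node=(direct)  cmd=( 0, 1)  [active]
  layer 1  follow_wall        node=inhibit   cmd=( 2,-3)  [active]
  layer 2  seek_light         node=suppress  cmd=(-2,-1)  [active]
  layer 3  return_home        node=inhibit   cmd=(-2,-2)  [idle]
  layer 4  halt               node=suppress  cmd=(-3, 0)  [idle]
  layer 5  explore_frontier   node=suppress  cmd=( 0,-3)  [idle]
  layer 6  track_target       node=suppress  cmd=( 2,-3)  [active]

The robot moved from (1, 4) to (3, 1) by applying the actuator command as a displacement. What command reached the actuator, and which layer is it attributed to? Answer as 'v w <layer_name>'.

displacement = (3, 1) − (1, 4) = (2, -3)
layer 0 (cruise) active — direct: (0, 1)
layer 1 (follow_wall) active — inhibits: none
layer 2 (seek_light) active — suppresses: (-2, -1)
layer 3 (return_home) idle — unchanged: (-2, -1)
layer 4 (halt) idle — unchanged: (-2, -1)
layer 5 (explore_frontier) idle — unchanged: (-2, -1)
layer 6 (track_target) active — suppresses: (2, -3)
→ actuator (2, -3) — from layer 6 (track_target)

2 -3 track_target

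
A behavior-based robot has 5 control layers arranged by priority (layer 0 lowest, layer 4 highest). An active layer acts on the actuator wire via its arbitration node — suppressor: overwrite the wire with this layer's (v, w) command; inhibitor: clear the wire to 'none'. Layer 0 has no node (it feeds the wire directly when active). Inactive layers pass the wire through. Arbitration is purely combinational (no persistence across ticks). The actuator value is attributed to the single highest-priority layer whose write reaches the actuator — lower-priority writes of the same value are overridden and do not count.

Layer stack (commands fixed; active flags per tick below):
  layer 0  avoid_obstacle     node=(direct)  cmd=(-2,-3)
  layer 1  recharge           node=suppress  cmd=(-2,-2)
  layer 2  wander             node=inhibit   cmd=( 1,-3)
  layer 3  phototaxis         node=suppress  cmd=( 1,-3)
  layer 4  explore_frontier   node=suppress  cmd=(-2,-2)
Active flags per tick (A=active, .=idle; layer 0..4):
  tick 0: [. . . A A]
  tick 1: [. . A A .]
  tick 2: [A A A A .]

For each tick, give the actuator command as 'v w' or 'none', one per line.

tick 0:
  layer 0 (avoid_obstacle) idle — none
  layer 1 (recharge) idle — unchanged: none
  layer 2 (wander) idle — unchanged: none
  layer 3 (phototaxis) active — suppresses: (1, -3)
  layer 4 (explore_frontier) active — suppresses: (-2, -2)
  → actuator (-2, -2)
tick 1:
  layer 0 (avoid_obstacle) idle — none
  layer 1 (recharge) idle — unchanged: none
  layer 2 (wander) active — inhibits: none
  layer 3 (phototaxis) active — suppresses: (1, -3)
  layer 4 (explore_frontier) idle — unchanged: (1, -3)
  → actuator (1, -3)
tick 2:
  layer 0 (avoid_obstacle) active — direct: (-2, -3)
  layer 1 (recharge) active — suppresses: (-2, -2)
  layer 2 (wander) active — inhibits: none
  layer 3 (phototaxis) active — suppresses: (1, -3)
  layer 4 (explore_frontier) idle — unchanged: (1, -3)
  → actuator (1, -3)

-2 -2
1 -3
1 -3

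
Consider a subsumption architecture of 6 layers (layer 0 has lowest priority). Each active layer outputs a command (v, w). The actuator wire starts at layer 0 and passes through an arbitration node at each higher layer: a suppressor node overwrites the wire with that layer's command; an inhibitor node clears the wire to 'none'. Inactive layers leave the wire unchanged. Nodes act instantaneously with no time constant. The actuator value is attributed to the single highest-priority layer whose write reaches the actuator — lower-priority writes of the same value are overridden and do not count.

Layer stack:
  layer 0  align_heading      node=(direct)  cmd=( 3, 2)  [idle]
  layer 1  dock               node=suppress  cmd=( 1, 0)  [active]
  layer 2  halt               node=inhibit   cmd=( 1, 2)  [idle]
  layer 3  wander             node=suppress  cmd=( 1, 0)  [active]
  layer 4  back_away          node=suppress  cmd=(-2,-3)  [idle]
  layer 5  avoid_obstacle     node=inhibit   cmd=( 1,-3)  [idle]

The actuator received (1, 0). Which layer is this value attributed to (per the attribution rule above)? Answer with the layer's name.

L0 align_heading: idle → wire = none
L1 dock: active, suppressor → wire = (1, 0)
L2 halt: idle → wire stays (1, 0)
L3 wander: active, suppressor → wire = (1, 0)
L4 back_away: idle → wire stays (1, 0)
L5 avoid_obstacle: idle → wire stays (1, 0)
actuator = (1, 0)
last writer: layer 3 = wander

wander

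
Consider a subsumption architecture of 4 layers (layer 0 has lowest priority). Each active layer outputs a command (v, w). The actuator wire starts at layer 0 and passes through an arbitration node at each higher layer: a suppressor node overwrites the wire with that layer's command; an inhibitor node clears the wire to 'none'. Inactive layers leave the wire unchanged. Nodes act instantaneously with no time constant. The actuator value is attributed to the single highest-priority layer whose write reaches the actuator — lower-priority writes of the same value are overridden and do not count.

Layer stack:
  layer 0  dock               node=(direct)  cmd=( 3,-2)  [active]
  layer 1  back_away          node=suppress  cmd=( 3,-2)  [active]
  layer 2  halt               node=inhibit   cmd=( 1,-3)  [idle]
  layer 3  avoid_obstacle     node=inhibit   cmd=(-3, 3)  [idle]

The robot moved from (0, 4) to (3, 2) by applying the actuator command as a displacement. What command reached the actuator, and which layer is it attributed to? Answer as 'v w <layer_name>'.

3 -2 back_away

displacement = (3, 2) − (0, 4) = (3, -2)
layer 0 (dock) active — direct: (3, -2)
layer 1 (back_away) active — suppresses: (3, -2)
layer 2 (halt) idle — unchanged: (3, -2)
layer 3 (avoid_obstacle) idle — unchanged: (3, -2)
→ actuator (3, -2) — from layer 1 (back_away)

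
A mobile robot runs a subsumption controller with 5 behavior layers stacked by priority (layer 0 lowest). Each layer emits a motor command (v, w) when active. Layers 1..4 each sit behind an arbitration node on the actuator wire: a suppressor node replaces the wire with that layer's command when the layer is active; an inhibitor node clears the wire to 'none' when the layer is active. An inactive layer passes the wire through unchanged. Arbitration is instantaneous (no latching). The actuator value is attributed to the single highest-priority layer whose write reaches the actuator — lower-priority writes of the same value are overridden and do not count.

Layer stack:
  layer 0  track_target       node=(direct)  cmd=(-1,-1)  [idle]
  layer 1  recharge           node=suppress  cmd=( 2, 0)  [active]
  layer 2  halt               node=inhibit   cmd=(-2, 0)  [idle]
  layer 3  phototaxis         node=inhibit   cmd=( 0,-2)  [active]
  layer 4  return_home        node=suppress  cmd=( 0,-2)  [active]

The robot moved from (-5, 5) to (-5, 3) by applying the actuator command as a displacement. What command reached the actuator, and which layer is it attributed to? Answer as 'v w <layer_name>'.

0 -2 return_home

displacement = (-5, 3) − (-5, 5) = (0, -2)
L0 track_target: idle → wire = none
L1 recharge: active, suppressor → wire = (2, 0)
L2 halt: idle → wire stays (2, 0)
L3 phototaxis: active, inhibitor → wire = none
L4 return_home: active, suppressor → wire = (0, -2)
actuator = (0, -2) — from layer 4 (return_home)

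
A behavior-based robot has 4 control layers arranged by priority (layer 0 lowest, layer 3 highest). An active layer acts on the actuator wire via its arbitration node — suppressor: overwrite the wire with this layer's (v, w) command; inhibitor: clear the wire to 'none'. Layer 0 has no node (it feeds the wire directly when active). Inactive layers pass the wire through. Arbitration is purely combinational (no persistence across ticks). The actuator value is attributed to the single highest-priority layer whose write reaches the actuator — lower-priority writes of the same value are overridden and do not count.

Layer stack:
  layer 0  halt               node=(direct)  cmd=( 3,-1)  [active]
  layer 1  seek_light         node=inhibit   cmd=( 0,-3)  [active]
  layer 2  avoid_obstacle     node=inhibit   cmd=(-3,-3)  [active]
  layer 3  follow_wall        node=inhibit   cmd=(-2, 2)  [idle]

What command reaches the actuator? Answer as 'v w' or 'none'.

none

[0] halt on; wire := (3, -1)
[1] seek_light on (inhibit); wire := none
[2] avoid_obstacle on (inhibit); wire := none
[3] follow_wall off; pass none
output none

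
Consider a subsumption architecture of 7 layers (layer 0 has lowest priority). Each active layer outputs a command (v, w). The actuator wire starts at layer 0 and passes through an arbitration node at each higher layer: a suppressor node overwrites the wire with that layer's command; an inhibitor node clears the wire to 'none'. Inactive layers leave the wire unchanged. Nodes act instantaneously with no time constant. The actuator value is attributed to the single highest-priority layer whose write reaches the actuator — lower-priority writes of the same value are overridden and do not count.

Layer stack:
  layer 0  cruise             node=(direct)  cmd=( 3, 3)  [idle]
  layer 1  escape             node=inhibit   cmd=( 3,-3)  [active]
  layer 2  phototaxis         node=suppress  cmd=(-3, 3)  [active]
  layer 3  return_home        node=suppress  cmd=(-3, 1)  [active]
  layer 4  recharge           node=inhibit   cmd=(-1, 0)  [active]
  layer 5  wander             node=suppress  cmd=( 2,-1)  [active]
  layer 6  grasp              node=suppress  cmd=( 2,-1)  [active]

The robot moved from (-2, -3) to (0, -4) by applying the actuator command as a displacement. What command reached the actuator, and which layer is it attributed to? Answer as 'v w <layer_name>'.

2 -1 grasp

displacement = (0, -4) − (-2, -3) = (2, -1)
L0 cruise: idle → wire = none
L1 escape: active, inhibitor → wire = none
L2 phototaxis: active, suppressor → wire = (-3, 3)
L3 return_home: active, suppressor → wire = (-3, 1)
L4 recharge: active, inhibitor → wire = none
L5 wander: active, suppressor → wire = (2, -1)
L6 grasp: active, suppressor → wire = (2, -1)
actuator = (2, -1) — from layer 6 (grasp)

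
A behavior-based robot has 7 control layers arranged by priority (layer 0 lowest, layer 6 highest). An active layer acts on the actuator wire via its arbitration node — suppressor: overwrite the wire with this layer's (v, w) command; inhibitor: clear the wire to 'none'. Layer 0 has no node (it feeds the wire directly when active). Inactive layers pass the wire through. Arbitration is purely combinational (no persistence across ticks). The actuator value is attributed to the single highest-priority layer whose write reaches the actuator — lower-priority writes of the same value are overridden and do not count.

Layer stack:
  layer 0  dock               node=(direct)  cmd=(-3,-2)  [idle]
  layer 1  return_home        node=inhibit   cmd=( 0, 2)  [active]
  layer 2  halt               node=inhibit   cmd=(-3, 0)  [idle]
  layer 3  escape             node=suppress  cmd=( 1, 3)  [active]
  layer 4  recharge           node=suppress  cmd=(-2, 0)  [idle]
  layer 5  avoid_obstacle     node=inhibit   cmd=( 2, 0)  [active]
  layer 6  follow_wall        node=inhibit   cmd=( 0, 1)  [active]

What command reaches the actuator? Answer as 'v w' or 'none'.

none

[0] dock off; wire := none
[1] return_home on (inhibit); wire := none
[2] halt off; pass none
[3] escape on (suppress); wire := (1, 3)
[4] recharge off; pass (1, 3)
[5] avoid_obstacle on (inhibit); wire := none
[6] follow_wall on (inhibit); wire := none
output none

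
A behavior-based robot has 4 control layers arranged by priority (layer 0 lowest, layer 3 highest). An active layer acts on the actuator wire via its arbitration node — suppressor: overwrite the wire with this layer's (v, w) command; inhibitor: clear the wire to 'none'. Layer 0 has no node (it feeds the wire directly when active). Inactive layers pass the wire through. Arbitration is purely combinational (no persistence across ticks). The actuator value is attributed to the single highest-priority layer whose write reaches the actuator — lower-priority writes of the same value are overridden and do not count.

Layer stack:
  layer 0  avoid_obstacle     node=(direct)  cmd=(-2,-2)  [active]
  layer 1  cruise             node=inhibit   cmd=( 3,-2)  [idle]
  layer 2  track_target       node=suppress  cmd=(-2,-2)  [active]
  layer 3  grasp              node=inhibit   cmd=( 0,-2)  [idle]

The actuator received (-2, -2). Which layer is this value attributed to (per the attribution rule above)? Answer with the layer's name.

track_target

L0 avoid_obstacle: active, feeds wire = (-2, -2)
L1 cruise: idle → wire stays (-2, -2)
L2 track_target: active, suppressor → wire = (-2, -2)
L3 grasp: idle → wire stays (-2, -2)
actuator = (-2, -2)
last writer: layer 2 = track_target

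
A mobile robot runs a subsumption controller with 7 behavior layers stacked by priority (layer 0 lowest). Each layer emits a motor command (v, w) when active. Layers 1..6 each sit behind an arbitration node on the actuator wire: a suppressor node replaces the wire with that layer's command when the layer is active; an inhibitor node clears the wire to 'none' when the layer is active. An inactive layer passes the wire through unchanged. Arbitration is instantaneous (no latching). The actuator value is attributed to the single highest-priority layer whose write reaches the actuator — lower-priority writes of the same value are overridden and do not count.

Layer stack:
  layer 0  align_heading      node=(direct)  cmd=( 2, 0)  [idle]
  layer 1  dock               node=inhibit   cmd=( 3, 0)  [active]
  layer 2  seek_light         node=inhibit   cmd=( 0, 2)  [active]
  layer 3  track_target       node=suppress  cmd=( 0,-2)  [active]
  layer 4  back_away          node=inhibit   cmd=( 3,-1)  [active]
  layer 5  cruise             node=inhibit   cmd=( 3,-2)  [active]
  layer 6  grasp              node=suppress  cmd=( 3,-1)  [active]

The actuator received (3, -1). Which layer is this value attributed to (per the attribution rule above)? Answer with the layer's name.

L0 align_heading: idle → wire = none
L1 dock: active, inhibitor → wire = none
L2 seek_light: active, inhibitor → wire = none
L3 track_target: active, suppressor → wire = (0, -2)
L4 back_away: active, inhibitor → wire = none
L5 cruise: active, inhibitor → wire = none
L6 grasp: active, suppressor → wire = (3, -1)
actuator = (3, -1)
last writer: layer 6 = grasp

grasp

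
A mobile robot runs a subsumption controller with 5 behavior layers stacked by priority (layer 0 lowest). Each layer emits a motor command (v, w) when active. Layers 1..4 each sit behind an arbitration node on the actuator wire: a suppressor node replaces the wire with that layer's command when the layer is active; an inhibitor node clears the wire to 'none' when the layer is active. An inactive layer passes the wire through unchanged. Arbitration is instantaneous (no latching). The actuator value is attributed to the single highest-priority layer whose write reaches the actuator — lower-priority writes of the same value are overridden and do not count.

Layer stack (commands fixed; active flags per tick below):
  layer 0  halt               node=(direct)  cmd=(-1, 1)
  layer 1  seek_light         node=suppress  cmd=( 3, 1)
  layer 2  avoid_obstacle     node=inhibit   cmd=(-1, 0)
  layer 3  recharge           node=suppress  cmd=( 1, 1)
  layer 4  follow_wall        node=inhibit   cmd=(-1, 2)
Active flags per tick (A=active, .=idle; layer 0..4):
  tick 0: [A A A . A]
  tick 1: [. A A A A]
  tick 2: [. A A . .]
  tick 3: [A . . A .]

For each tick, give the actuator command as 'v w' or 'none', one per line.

tick 0:
  layer 0 (halt) active — direct: (-1, 1)
  layer 1 (seek_light) active — suppresses: (3, 1)
  layer 2 (avoid_obstacle) active — inhibits: none
  layer 3 (recharge) idle — unchanged: none
  layer 4 (follow_wall) active — inhibits: none
  → actuator none
tick 1:
  layer 0 (halt) idle — none
  layer 1 (seek_light) active — suppresses: (3, 1)
  layer 2 (avoid_obstacle) active — inhibits: none
  layer 3 (recharge) active — suppresses: (1, 1)
  layer 4 (follow_wall) active — inhibits: none
  → actuator none
tick 2:
  layer 0 (halt) idle — none
  layer 1 (seek_light) active — suppresses: (3, 1)
  layer 2 (avoid_obstacle) active — inhibits: none
  layer 3 (recharge) idle — unchanged: none
  layer 4 (follow_wall) idle — unchanged: none
  → actuator none
tick 3:
  layer 0 (halt) active — direct: (-1, 1)
  layer 1 (seek_light) idle — unchanged: (-1, 1)
  layer 2 (avoid_obstacle) idle — unchanged: (-1, 1)
  layer 3 (recharge) active — suppresses: (1, 1)
  layer 4 (follow_wall) idle — unchanged: (1, 1)
  → actuator (1, 1)

none
none
none
1 1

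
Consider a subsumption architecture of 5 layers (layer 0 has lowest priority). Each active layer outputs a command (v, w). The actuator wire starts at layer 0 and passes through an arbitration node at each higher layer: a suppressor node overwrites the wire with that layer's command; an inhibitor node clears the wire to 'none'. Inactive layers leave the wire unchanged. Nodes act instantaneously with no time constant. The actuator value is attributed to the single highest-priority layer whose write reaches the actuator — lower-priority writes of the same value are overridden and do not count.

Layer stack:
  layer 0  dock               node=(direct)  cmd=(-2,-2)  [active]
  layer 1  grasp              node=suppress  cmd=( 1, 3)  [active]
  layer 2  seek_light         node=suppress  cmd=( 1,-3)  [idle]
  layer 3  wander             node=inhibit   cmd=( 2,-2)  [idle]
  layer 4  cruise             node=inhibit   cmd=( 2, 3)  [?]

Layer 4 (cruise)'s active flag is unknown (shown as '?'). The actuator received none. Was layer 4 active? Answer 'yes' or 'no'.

If layer 4 is active=yes:
  actuator would be none
If layer 4 is active=no:
  actuator would be (1, 3)
Observed none, so layer 4 was active.

yes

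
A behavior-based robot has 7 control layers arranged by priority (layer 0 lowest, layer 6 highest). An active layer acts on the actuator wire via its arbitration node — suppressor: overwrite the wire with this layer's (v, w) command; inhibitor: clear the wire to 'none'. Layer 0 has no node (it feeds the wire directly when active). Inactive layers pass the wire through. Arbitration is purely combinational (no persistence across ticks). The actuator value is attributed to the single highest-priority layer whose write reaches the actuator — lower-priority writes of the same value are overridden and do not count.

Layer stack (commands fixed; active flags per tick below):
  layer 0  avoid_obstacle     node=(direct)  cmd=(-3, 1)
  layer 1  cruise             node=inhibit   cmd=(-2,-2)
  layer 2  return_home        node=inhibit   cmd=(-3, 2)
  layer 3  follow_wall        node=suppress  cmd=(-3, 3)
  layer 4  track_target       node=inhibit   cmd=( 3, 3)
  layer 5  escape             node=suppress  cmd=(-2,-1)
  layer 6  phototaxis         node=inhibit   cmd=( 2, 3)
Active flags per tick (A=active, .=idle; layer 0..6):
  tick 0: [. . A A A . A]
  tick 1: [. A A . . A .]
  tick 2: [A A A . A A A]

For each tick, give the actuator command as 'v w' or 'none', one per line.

none
-2 -1
none

tick 0:
  layer 0 (avoid_obstacle) idle — none
  layer 1 (cruise) idle — unchanged: none
  layer 2 (return_home) active — inhibits: none
  layer 3 (follow_wall) active — suppresses: (-3, 3)
  layer 4 (track_target) active — inhibits: none
  layer 5 (escape) idle — unchanged: none
  layer 6 (phototaxis) active — inhibits: none
  → actuator none
tick 1:
  layer 0 (avoid_obstacle) idle — none
  layer 1 (cruise) active — inhibits: none
  layer 2 (return_home) active — inhibits: none
  layer 3 (follow_wall) idle — unchanged: none
  layer 4 (track_target) idle — unchanged: none
  layer 5 (escape) active — suppresses: (-2, -1)
  layer 6 (phototaxis) idle — unchanged: (-2, -1)
  → actuator (-2, -1)
tick 2:
  layer 0 (avoid_obstacle) active — direct: (-3, 1)
  layer 1 (cruise) active — inhibits: none
  layer 2 (return_home) active — inhibits: none
  layer 3 (follow_wall) idle — unchanged: none
  layer 4 (track_target) active — inhibits: none
  layer 5 (escape) active — suppresses: (-2, -1)
  layer 6 (phototaxis) active — inhibits: none
  → actuator none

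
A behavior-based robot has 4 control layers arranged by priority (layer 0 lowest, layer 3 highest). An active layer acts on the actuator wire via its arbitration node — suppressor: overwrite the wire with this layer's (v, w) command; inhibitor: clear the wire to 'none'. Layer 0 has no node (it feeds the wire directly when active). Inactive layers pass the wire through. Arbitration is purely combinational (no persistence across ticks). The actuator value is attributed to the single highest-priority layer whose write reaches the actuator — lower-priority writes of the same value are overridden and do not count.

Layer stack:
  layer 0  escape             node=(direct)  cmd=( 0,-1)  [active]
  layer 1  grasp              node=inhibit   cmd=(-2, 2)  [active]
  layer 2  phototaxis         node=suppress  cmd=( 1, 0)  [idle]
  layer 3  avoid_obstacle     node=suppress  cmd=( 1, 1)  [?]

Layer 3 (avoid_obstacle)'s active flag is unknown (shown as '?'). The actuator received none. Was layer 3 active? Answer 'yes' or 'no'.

If layer 3 is active=yes:
  actuator would be (1, 1)
If layer 3 is active=no:
  actuator would be none
Observed none, so layer 3 was idle.

no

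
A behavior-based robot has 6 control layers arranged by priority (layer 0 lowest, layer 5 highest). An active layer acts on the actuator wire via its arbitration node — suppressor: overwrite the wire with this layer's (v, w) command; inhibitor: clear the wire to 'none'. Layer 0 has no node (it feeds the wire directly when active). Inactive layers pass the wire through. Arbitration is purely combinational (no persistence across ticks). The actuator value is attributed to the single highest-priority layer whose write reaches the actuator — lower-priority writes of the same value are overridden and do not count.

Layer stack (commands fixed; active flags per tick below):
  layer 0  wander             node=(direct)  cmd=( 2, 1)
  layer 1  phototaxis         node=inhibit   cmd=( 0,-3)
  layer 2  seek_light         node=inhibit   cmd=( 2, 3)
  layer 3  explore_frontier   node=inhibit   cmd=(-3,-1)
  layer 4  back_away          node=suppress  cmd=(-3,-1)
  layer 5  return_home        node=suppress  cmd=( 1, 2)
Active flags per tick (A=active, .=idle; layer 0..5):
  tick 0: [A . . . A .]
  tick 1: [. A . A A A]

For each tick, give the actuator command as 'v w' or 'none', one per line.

-3 -1
1 2

tick 0:
  layer 0 (wander) active — direct: (2, 1)
  layer 1 (phototaxis) idle — unchanged: (2, 1)
  layer 2 (seek_light) idle — unchanged: (2, 1)
  layer 3 (explore_frontier) idle — unchanged: (2, 1)
  layer 4 (back_away) active — suppresses: (-3, -1)
  layer 5 (return_home) idle — unchanged: (-3, -1)
  → actuator (-3, -1)
tick 1:
  layer 0 (wander) idle — none
  layer 1 (phototaxis) active — inhibits: none
  layer 2 (seek_light) idle — unchanged: none
  layer 3 (explore_frontier) active — inhibits: none
  layer 4 (back_away) active — suppresses: (-3, -1)
  layer 5 (return_home) active — suppresses: (1, 2)
  → actuator (1, 2)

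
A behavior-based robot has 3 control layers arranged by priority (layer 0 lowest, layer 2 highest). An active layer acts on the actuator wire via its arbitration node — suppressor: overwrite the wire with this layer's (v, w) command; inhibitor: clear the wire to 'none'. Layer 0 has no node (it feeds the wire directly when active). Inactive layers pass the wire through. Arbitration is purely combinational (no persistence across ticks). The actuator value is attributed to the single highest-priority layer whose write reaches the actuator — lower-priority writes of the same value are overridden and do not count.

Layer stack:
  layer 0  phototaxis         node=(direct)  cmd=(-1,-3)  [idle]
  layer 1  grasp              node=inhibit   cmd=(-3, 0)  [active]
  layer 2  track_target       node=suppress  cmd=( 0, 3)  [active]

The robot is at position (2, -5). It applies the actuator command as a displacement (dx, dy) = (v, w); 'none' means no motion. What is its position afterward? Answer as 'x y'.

[0] phototaxis off; wire := none
[1] grasp on (inhibit); wire := none
[2] track_target on (suppress); wire := (0, 3)
output (0, 3)
position: (2, -5) + (0, 3) = (2, -2)

2 -2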